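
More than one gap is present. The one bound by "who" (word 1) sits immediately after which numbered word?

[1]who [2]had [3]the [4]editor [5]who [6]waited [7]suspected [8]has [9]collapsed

The displaced element is "who" (word 1).
It is linked across 1 clause boundary (Ø).
It functions as the subject of "collapsed", so the gap sits immediately after word 7 ("suspected").
Base order: The editor who waited had suspected who has collapsed.

7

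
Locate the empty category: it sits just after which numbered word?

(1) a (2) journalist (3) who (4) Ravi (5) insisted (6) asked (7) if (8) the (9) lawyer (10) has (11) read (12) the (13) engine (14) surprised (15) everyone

5

The displaced element is "a journalist" (word 2).
It is linked across 1 clause boundary (Ø).
It functions as the subject of "asked", so the gap sits immediately after word 5 ("insisted").
Base order: Ravi insisted that a journalist asked if the lawyer has read the engine.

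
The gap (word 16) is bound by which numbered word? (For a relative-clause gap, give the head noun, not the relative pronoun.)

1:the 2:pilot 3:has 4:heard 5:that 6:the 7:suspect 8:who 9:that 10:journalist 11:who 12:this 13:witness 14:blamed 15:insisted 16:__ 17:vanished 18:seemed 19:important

The gap at 16 is the subject of "vanished", inside a relative clause.
The relative pronoun is "who" (word 8); it is bound by the head noun immediately before it.
Its filler is the head noun "suspect", at word 7.

7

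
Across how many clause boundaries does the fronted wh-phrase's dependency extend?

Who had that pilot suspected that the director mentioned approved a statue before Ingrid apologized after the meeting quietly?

2

"who" is extracted from the subject of "approved".
Boundaries crossed, outermost first: [that], [Ø] — 2 in total.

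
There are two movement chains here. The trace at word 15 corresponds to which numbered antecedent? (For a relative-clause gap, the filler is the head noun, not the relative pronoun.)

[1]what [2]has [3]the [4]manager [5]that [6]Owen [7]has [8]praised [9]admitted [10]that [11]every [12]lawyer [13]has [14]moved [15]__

The marked gap is the direct object of "moved".
Its filler is the fronted wh-phrase "what", at word 1.
(The other dependency links word 4 to a gap after word 8.)

1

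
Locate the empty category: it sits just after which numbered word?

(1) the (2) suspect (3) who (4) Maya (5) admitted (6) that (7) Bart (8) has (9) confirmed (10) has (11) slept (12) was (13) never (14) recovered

The displaced element is "the suspect" (word 2).
It is linked across 2 clause boundaries (that → Ø).
It functions as the subject of "slept", so the gap sits immediately after word 9 ("confirmed").
Base order: Maya admitted that Bart has confirmed the suspect has slept.

9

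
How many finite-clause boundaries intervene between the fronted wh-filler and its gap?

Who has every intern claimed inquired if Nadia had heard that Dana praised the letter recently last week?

1

"who" is extracted from the subject of "inquired".
Boundaries crossed, outermost first: [Ø] — 1 in total.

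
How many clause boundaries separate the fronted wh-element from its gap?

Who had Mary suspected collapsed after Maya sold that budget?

1

"who" is extracted from the subject of "collapsed".
Boundaries crossed, outermost first: [Ø] — 1 in total.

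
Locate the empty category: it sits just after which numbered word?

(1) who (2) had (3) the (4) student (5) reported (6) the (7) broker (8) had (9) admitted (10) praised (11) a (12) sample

The displaced element is "who" (word 1).
It is linked across 2 clause boundaries (Ø → Ø).
It functions as the subject of "praised", so the gap sits immediately after word 9 ("admitted").
Base order: The student had reported the broker had admitted that who praised a sample.

9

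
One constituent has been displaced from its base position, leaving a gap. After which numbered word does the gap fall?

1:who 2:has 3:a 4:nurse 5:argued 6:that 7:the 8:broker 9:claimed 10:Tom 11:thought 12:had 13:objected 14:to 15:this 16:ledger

11

The displaced element is "who" (word 1).
It is linked across 3 clause boundaries (that → Ø → Ø).
It functions as the subject of "objected", so the gap sits immediately after word 11 ("thought").
Base order: A nurse has argued that the broker claimed Tom thought who had objected to this ledger.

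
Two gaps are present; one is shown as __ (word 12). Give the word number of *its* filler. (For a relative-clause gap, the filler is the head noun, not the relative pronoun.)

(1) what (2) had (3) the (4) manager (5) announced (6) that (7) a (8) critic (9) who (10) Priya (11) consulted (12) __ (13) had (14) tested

The marked gap is inside the relative clause, the direct object of "consulted".
Its filler is the head noun "critic" (via "who"), at word 8.
(The other dependency links word 1 to a gap after word 14.)

8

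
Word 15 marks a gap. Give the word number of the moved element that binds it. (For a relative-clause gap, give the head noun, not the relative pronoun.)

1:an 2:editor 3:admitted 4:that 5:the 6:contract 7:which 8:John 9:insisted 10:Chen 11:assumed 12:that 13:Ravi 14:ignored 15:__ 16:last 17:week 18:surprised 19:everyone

The gap at 15 is the object of "ignored", inside a relative clause.
The relative pronoun is "which" (word 7); it is bound by the head noun immediately before it.
Its filler is the head noun "contract", at word 6.

6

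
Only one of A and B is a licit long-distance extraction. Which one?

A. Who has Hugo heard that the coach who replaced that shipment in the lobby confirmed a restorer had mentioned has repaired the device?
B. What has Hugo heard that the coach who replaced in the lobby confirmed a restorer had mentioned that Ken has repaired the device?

A

In B, the wh-phrase is extracted from inside a complex-NP island (relative clause) (introduced by "who"), which blocks movement.
In A, the extraction path crosses only that-complement boundaries, which are transparent.
So A is grammatical.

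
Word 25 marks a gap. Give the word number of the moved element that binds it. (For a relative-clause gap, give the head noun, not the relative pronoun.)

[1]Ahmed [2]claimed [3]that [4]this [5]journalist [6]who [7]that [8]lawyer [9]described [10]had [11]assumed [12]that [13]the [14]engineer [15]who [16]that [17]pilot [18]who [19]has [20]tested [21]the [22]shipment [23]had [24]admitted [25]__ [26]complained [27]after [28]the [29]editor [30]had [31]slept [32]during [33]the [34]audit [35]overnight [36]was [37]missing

14

The gap at 25 is the subject of "complained", inside a relative clause.
The relative pronoun is "who" (word 15); it is bound by the head noun immediately before it.
Its filler is the head noun "engineer", at word 14.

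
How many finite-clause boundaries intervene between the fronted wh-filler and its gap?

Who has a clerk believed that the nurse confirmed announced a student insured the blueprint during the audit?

"who" is extracted from the subject of "announced".
Boundaries crossed, outermost first: [that], [Ø] — 2 in total.

2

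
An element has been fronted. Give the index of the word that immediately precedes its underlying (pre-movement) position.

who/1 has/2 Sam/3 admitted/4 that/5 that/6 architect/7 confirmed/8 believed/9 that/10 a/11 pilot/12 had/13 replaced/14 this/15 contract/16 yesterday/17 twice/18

The displaced element is "who" (word 1).
It is linked across 2 clause boundaries (that → Ø).
It functions as the subject of "believed", so the gap sits immediately after word 8 ("confirmed").
Base order: Sam has admitted that that architect confirmed who believed that a pilot had replaced this contract yesterday twice.

8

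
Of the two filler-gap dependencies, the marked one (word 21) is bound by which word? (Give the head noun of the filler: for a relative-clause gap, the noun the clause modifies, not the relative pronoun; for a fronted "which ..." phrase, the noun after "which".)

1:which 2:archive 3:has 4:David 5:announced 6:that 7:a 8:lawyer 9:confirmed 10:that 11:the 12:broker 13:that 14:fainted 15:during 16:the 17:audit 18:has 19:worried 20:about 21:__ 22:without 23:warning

The marked gap is the object of the preposition "about" of "worried".
Its filler is the fronted wh-phrase "which archive", at word 2.
(The other dependency links word 12 to a gap after word 13.)

2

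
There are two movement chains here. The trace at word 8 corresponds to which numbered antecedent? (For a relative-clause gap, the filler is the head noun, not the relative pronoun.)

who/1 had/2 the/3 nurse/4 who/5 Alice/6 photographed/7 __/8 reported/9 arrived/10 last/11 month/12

4

The marked gap is inside the relative clause, the direct object of "photographed".
Its filler is the head noun "nurse" (via "who"), at word 4.
(The other dependency links word 1 to a gap after word 9.)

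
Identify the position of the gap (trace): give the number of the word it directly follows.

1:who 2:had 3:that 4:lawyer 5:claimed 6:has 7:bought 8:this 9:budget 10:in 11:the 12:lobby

5

The displaced element is "who" (word 1).
It is linked across 1 clause boundary (Ø).
It functions as the subject of "bought", so the gap sits immediately after word 5 ("claimed").
Base order: That lawyer had claimed that who has bought this budget in the lobby.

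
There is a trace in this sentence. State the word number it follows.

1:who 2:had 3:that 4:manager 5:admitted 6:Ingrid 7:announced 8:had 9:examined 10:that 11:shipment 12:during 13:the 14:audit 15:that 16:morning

7

The displaced element is "who" (word 1).
It is linked across 2 clause boundaries (Ø → Ø).
It functions as the subject of "examined", so the gap sits immediately after word 7 ("announced").
Base order: That manager had admitted Ingrid announced that who had examined that shipment during the audit that morning.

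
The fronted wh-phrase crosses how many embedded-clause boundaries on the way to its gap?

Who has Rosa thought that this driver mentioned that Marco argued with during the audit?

"who" is extracted from the PP object of "argued".
Boundaries crossed, outermost first: [that], [that] — 2 in total.

2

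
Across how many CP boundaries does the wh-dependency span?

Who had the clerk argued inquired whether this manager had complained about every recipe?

1

"who" is extracted from the subject of "inquired".
Boundaries crossed, outermost first: [Ø] — 1 in total.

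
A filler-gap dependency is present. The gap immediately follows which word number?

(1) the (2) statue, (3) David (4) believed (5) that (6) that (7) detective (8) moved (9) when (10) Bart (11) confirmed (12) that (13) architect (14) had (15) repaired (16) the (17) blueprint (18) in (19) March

8

The displaced element is "the statue" (word 2).
It is linked across 1 clause boundary (that).
It functions as the direct object of "moved", so the gap sits immediately after word 8 ("moved").
Base order: David believed that that detective moved the statue when Bart confirmed that architect had repaired the blueprint in March.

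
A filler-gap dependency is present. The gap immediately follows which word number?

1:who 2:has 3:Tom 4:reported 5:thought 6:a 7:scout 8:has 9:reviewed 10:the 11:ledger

The displaced element is "who" (word 1).
It is linked across 1 clause boundary (Ø).
It functions as the subject of "thought", so the gap sits immediately after word 4 ("reported").
Base order: Tom has reported who thought a scout has reviewed the ledger.

4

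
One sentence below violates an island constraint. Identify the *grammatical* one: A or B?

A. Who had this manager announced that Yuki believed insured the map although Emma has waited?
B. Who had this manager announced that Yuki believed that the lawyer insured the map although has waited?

In B, the wh-phrase is extracted from inside an adjunct island (introduced by "although"), which blocks movement.
In A, the extraction path crosses only that-complement boundaries, which are transparent.
So A is grammatical.

A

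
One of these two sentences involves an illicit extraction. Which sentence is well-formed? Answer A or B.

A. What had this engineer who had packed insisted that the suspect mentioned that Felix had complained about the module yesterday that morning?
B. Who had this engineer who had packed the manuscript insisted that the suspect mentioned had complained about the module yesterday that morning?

B

In A, the wh-phrase is extracted from inside a complex-NP island (relative clause) (introduced by "who"), which blocks movement.
In B, the extraction path crosses only that-complement boundaries, which are transparent.
So B is grammatical.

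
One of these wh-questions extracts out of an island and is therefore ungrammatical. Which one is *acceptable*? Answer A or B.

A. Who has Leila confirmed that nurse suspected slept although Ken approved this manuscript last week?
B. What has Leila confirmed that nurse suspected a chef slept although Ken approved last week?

A

In B, the wh-phrase is extracted from inside an adjunct island (introduced by "although"), which blocks movement.
In A, the extraction path crosses only that-complement boundaries, which are transparent.
So A is grammatical.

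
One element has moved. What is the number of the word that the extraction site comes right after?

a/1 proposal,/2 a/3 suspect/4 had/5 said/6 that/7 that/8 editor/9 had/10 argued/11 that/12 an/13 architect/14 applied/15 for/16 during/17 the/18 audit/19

The displaced element is "a proposal" (word 2).
It is linked across 2 clause boundaries (that → that).
It functions as the object of the preposition "for" of "applied", so the gap sits immediately after word 16 ("for").
Base order: A suspect had said that that editor had argued that an architect applied for a proposal during the audit.

16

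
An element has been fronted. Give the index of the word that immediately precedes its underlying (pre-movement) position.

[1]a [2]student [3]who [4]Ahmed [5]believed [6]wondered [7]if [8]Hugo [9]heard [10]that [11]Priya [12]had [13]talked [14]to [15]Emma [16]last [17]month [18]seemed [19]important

The displaced element is "a student" (word 2).
It is linked across 1 clause boundary (Ø).
It functions as the subject of "wondered", so the gap sits immediately after word 5 ("believed").
Base order: Ahmed believed that a student wondered if Hugo heard that Priya had talked to Emma last month.

5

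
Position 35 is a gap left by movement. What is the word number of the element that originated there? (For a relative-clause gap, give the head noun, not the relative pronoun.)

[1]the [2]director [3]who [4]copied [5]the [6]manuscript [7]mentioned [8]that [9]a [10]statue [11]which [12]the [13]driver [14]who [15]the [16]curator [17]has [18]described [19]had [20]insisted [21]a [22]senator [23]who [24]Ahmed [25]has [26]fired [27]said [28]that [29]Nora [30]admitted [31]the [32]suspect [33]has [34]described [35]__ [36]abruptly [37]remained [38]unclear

The gap at 35 is the object of "described", inside a relative clause.
The relative pronoun is "which" (word 11); it is bound by the head noun immediately before it.
Its filler is the head noun "statue", at word 10.

10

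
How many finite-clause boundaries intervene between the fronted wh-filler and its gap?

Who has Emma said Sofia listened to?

1

"who" is extracted from the PP object of "listened".
Boundaries crossed, outermost first: [Ø] — 1 in total.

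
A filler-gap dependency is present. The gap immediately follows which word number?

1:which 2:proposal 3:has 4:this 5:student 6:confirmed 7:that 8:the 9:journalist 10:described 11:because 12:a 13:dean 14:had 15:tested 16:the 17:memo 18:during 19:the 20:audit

The displaced element is "which proposal" (word 2).
It is linked across 1 clause boundary (that).
It functions as the direct object of "described", so the gap sits immediately after word 10 ("described").
Base order: This student has confirmed that the journalist described which proposal because a dean had tested the memo during the audit.

10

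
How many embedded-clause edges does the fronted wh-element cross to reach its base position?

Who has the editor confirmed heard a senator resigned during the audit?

1

"who" is extracted from the subject of "heard".
Boundaries crossed, outermost first: [Ø] — 1 in total.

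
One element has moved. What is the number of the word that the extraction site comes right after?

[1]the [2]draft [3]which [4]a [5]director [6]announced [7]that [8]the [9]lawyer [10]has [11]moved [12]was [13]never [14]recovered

11

The displaced element is "the draft" (word 2).
It is linked across 1 clause boundary (that).
It functions as the direct object of "moved", so the gap sits immediately after word 11 ("moved").
Base order: A director announced that the lawyer has moved the draft.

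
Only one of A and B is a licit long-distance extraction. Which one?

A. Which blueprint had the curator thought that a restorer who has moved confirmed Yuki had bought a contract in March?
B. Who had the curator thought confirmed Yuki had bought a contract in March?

B

In A, the wh-phrase is extracted from inside a complex-NP island (relative clause) (introduced by "who"), which blocks movement.
In B, the extraction path crosses only that-complement boundaries, which are transparent.
So B is grammatical.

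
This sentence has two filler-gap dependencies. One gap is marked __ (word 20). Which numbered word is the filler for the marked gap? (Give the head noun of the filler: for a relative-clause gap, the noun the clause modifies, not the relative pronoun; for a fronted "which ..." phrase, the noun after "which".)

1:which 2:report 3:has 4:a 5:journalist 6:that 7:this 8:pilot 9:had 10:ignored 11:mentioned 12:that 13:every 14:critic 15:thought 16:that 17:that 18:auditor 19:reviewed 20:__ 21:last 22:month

The marked gap is the direct object of "reviewed".
Its filler is the fronted wh-phrase "which report", at word 2.
(The other dependency links word 5 to a gap after word 10.)

2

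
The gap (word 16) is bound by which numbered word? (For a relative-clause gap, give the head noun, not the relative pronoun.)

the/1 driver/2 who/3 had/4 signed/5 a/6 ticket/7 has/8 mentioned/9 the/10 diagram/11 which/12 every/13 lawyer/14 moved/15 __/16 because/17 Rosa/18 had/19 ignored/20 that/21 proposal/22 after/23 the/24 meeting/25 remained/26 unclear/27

11

The gap at 16 is the object of "moved", inside a relative clause.
The relative pronoun is "which" (word 12); it is bound by the head noun immediately before it.
Its filler is the head noun "diagram", at word 11.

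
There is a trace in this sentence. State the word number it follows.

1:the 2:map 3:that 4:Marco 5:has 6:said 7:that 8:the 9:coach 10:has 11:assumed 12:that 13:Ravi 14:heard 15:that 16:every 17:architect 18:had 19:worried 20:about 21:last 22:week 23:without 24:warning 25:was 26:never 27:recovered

The displaced element is "the map" (word 2).
It is linked across 3 clause boundaries (that → that → that).
It functions as the object of the preposition "about" of "worried", so the gap sits immediately after word 20 ("about").
Base order: Marco has said that the coach has assumed that Ravi heard that every architect had worried about the map last week without warning.

20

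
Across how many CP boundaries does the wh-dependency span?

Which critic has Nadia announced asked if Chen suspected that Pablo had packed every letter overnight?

"which critic" is extracted from the subject of "asked".
Boundaries crossed, outermost first: [Ø] — 1 in total.

1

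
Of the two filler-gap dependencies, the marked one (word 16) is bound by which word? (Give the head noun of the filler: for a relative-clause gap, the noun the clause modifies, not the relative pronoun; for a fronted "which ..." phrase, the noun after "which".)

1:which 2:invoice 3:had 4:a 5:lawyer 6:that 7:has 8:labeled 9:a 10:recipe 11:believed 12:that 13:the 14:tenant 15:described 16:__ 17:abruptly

2

The marked gap is the direct object of "described".
Its filler is the fronted wh-phrase "which invoice", at word 2.
(The other dependency links word 5 to a gap after word 6.)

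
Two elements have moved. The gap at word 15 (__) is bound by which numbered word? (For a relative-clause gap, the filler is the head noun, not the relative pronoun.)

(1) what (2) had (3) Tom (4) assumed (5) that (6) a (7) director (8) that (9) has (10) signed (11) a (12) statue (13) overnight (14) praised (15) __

The marked gap is the direct object of "praised".
Its filler is the fronted wh-phrase "what", at word 1.
(The other dependency links word 7 to a gap after word 8.)

1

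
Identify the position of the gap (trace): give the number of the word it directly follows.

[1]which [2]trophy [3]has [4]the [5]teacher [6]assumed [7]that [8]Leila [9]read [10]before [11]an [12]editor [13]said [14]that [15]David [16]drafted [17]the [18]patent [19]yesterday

9

The displaced element is "which trophy" (word 2).
It is linked across 1 clause boundary (that).
It functions as the direct object of "read", so the gap sits immediately after word 9 ("read").
Base order: The teacher has assumed that Leila read which trophy before an editor said that David drafted the patent yesterday.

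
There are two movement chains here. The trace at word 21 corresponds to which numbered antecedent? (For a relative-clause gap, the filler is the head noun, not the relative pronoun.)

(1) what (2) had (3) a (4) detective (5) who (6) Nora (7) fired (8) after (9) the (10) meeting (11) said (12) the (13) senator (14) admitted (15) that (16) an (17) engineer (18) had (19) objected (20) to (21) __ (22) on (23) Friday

1

The marked gap is the object of the preposition "to" of "objected".
Its filler is the fronted wh-phrase "what", at word 1.
(The other dependency links word 4 to a gap after word 7.)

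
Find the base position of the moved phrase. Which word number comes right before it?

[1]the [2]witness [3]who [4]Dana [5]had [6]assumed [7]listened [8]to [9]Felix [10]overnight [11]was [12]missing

6

The displaced element is "the witness" (word 2).
It is linked across 1 clause boundary (Ø).
It functions as the subject of "listened", so the gap sits immediately after word 6 ("assumed").
Base order: Dana had assumed the witness listened to Felix overnight.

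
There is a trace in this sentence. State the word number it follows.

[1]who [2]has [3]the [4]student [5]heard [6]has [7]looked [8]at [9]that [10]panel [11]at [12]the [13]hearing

5

The displaced element is "who" (word 1).
It is linked across 1 clause boundary (Ø).
It functions as the subject of "looked", so the gap sits immediately after word 5 ("heard").
Base order: The student has heard that who has looked at that panel at the hearing.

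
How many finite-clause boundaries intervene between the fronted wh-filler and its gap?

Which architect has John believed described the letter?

"which architect" is extracted from the subject of "described".
Boundaries crossed, outermost first: [Ø] — 1 in total.

1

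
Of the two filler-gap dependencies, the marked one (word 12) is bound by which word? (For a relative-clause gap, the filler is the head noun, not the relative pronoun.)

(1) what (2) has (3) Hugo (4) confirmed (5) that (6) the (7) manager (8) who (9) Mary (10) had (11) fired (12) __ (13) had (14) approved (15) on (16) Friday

7

The marked gap is inside the relative clause, the direct object of "fired".
Its filler is the head noun "manager" (via "who"), at word 7.
(The other dependency links word 1 to a gap after word 14.)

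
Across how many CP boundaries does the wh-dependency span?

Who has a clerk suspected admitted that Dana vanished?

"who" is extracted from the subject of "admitted".
Boundaries crossed, outermost first: [Ø] — 1 in total.

1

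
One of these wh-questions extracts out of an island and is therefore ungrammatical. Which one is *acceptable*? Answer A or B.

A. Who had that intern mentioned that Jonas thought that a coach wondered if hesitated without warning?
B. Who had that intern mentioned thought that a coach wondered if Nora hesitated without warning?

B

In A, the wh-phrase is extracted from inside a wh-island (introduced by "if"), which blocks movement.
In B, the extraction path crosses only that-complement boundaries, which are transparent.
So B is grammatical.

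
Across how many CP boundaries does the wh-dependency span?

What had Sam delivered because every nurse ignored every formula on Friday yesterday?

0

"what" originates inside the matrix clause — no clause boundary is crossed.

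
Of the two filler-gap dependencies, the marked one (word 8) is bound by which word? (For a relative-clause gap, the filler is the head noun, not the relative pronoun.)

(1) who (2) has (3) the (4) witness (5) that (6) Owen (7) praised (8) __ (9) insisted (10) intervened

The marked gap is inside the relative clause, the direct object of "praised".
Its filler is the head noun "witness" (via "that"), at word 4.
(The other dependency links word 1 to a gap after word 9.)

4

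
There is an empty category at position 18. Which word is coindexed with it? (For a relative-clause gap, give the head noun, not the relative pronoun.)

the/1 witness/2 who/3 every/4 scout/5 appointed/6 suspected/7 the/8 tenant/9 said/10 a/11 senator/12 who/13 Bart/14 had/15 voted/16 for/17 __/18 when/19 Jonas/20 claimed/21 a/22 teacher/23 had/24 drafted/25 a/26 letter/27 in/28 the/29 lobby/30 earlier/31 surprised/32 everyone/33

The gap at 18 is the prepositional object of "voted", inside a relative clause.
The relative pronoun is "who" (word 13); it is bound by the head noun immediately before it.
Its filler is the head noun "senator", at word 12.

12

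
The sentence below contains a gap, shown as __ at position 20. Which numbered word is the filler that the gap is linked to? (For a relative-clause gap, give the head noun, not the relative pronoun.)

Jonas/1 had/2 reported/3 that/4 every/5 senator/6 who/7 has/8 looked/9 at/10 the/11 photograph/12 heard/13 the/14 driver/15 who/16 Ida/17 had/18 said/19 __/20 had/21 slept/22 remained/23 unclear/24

15

The gap at 20 is the subject of "slept", inside a relative clause.
The relative pronoun is "who" (word 16); it is bound by the head noun immediately before it.
Its filler is the head noun "driver", at word 15.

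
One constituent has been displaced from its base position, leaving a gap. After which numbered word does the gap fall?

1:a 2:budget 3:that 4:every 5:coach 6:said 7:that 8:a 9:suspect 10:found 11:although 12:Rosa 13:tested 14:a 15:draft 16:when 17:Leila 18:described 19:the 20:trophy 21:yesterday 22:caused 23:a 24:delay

10

The displaced element is "a budget" (word 2).
It is linked across 1 clause boundary (that).
It functions as the direct object of "found", so the gap sits immediately after word 10 ("found").
Base order: Every coach said that a suspect found a budget although Rosa tested a draft when Leila described the trophy yesterday.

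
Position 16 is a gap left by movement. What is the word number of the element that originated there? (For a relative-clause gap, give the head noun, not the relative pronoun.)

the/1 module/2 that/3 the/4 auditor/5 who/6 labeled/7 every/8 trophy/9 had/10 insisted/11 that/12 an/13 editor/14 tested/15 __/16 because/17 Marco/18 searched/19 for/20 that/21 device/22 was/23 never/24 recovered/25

The gap at 16 is the object of "tested", inside a relative clause.
The relative pronoun is "that" (word 3); it is bound by the head noun immediately before it.
Its filler is the head noun "module", at word 2.

2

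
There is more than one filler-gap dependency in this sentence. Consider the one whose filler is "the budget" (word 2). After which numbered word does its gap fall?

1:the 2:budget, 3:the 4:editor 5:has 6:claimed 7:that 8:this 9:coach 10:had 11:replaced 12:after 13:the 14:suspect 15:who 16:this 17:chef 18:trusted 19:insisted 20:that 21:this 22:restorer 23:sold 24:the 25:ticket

11

The displaced element is "the budget" (word 2).
It is linked across 1 clause boundary (that).
It functions as the direct object of "replaced", so the gap sits immediately after word 11 ("replaced").
Base order: The editor has claimed that this coach had replaced the budget after the suspect who this chef trusted insisted that this restorer sold the ticket.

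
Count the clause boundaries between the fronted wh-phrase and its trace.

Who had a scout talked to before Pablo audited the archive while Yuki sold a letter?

"who" originates inside the matrix clause — no clause boundary is crossed.

0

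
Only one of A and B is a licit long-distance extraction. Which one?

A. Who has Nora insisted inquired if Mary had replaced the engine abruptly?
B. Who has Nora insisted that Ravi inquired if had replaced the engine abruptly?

A

In B, the wh-phrase is extracted from inside a wh-island (introduced by "if"), which blocks movement.
In A, the extraction path crosses only that-complement boundaries, which are transparent.
So A is grammatical.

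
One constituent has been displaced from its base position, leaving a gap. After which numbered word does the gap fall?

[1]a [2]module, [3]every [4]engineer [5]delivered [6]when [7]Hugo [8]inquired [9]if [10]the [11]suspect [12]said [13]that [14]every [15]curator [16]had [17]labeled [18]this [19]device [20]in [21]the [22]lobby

5

The displaced element is "a module" (word 2).
It functions as the direct object of "delivered", so the gap sits immediately after word 5 ("delivered").
Base order: Every engineer delivered a module when Hugo inquired if the suspect said that every curator had labeled this device in the lobby.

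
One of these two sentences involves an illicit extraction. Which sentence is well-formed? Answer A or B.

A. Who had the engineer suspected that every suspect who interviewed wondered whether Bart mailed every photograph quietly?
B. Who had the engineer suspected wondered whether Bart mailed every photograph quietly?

In A, the wh-phrase is extracted from inside a complex-NP island (relative clause) (introduced by "who"), which blocks movement.
In B, the extraction path crosses only that-complement boundaries, which are transparent.
So B is grammatical.

B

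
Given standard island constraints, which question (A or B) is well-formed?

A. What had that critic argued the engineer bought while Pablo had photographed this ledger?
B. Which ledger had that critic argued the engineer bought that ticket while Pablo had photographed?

A

In B, the wh-phrase is extracted from inside an adjunct island (introduced by "while"), which blocks movement.
In A, the extraction path crosses only that-complement boundaries, which are transparent.
So A is grammatical.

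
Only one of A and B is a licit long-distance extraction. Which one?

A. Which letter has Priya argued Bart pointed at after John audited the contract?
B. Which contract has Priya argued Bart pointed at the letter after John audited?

In B, the wh-phrase is extracted from inside an adjunct island (introduced by "after"), which blocks movement.
In A, the extraction path crosses only that-complement boundaries, which are transparent.
So A is grammatical.

A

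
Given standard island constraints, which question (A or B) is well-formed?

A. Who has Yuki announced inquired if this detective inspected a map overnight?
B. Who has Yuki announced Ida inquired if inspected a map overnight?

A

In B, the wh-phrase is extracted from inside a wh-island (introduced by "if"), which blocks movement.
In A, the extraction path crosses only that-complement boundaries, which are transparent.
So A is grammatical.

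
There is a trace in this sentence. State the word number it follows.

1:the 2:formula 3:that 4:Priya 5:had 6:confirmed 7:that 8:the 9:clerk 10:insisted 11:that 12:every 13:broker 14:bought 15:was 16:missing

The displaced element is "the formula" (word 2).
It is linked across 2 clause boundaries (that → that).
It functions as the direct object of "bought", so the gap sits immediately after word 14 ("bought").
Base order: Priya had confirmed that the clerk insisted that every broker bought the formula.

14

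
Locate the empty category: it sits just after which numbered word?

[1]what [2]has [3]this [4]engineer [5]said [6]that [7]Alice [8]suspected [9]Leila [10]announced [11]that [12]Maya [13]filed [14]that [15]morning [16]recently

The displaced element is "what" (word 1).
It is linked across 3 clause boundaries (that → Ø → that).
It functions as the direct object of "filed", so the gap sits immediately after word 13 ("filed").
Base order: This engineer has said that Alice suspected Leila announced that Maya filed what that morning recently.

13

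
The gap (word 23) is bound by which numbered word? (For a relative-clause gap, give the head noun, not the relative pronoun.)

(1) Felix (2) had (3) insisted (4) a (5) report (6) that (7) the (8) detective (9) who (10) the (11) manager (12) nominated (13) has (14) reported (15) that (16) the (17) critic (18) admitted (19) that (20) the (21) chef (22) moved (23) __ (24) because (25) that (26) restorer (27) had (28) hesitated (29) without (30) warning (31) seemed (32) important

5

The gap at 23 is the object of "moved", inside a relative clause.
The relative pronoun is "that" (word 6); it is bound by the head noun immediately before it.
Its filler is the head noun "report", at word 5.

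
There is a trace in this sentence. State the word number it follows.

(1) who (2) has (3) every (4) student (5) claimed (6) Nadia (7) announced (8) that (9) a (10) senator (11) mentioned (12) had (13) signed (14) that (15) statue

The displaced element is "who" (word 1).
It is linked across 3 clause boundaries (Ø → that → Ø).
It functions as the subject of "signed", so the gap sits immediately after word 11 ("mentioned").
Base order: Every student has claimed Nadia announced that a senator mentioned who had signed that statue.

11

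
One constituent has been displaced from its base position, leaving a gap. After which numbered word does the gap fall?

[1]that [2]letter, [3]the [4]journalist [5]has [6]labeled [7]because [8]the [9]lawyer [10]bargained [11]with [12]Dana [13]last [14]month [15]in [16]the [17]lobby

6

The displaced element is "that letter" (word 2).
It functions as the direct object of "labeled", so the gap sits immediately after word 6 ("labeled").
Base order: The journalist has labeled that letter because the lawyer bargained with Dana last month in the lobby.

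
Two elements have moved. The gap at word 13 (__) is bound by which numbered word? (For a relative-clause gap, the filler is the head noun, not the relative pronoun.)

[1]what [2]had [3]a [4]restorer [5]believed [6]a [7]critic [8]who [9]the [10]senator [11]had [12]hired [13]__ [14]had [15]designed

7

The marked gap is inside the relative clause, the direct object of "hired".
Its filler is the head noun "critic" (via "who"), at word 7.
(The other dependency links word 1 to a gap after word 15.)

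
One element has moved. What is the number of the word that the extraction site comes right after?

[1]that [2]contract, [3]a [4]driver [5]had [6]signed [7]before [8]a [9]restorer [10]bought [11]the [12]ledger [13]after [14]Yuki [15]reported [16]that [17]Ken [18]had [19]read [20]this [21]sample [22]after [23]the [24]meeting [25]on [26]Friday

The displaced element is "that contract" (word 2).
It functions as the direct object of "signed", so the gap sits immediately after word 6 ("signed").
Base order: A driver had signed that contract before a restorer bought the ledger after Yuki reported that Ken had read this sample after the meeting on Friday.

6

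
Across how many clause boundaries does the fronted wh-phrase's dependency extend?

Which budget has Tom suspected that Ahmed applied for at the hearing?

1

"which budget" is extracted from the PP object of "applied".
Boundaries crossed, outermost first: [that] — 1 in total.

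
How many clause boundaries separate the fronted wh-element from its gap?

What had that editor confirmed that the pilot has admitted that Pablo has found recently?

"what" is extracted from the object of "found".
Boundaries crossed, outermost first: [that], [that] — 2 in total.

2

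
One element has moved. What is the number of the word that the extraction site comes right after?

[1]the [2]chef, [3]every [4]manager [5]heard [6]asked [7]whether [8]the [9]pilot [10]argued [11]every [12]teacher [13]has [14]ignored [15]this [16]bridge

The displaced element is "the chef" (word 2).
It is linked across 1 clause boundary (Ø).
It functions as the subject of "asked", so the gap sits immediately after word 5 ("heard").
Base order: Every manager heard the chef asked whether the pilot argued every teacher has ignored this bridge.

5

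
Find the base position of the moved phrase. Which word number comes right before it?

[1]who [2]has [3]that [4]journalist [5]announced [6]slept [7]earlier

The displaced element is "who" (word 1).
It is linked across 1 clause boundary (Ø).
It functions as the subject of "slept", so the gap sits immediately after word 5 ("announced").
Base order: That journalist has announced that who slept earlier.

5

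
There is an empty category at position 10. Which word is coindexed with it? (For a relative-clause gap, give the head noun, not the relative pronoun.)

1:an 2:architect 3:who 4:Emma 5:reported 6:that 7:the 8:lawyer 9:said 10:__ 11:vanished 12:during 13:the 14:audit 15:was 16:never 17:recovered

2

The gap at 10 is the subject of "vanished", inside a relative clause.
The relative pronoun is "who" (word 3); it is bound by the head noun immediately before it.
Its filler is the head noun "architect", at word 2.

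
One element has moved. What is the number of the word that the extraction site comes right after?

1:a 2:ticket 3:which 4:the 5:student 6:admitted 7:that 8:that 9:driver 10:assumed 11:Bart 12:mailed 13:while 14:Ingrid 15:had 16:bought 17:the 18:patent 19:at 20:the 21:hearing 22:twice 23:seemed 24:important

The displaced element is "a ticket" (word 2).
It is linked across 2 clause boundaries (that → Ø).
It functions as the direct object of "mailed", so the gap sits immediately after word 12 ("mailed").
Base order: The student admitted that that driver assumed Bart mailed a ticket while Ingrid had bought the patent at the hearing twice.

12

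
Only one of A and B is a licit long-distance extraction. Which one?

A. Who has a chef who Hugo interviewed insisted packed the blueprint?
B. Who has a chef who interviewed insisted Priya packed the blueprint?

A

In B, the wh-phrase is extracted from inside a complex-NP island (relative clause) (introduced by "who"), which blocks movement.
In A, the extraction path crosses only that-complement boundaries, which are transparent.
So A is grammatical.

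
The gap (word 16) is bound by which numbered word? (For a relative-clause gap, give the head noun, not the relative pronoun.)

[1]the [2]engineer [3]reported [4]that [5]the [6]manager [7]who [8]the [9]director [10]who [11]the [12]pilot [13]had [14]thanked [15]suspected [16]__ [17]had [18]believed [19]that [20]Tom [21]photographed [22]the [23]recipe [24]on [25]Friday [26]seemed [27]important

6

The gap at 16 is the subject of "believed", inside a relative clause.
The relative pronoun is "who" (word 7); it is bound by the head noun immediately before it.
Its filler is the head noun "manager", at word 6.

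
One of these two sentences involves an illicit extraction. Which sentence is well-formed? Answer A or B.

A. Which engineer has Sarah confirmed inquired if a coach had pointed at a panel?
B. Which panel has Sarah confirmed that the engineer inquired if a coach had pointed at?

A

In B, the wh-phrase is extracted from inside a wh-island (introduced by "if"), which blocks movement.
In A, the extraction path crosses only that-complement boundaries, which are transparent.
So A is grammatical.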